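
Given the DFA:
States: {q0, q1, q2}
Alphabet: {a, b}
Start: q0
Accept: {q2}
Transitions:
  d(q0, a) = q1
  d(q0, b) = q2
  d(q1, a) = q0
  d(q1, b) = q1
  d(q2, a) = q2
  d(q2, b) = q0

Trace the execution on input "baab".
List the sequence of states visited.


Input: baab
d(q0, b) = q2
d(q2, a) = q2
d(q2, a) = q2
d(q2, b) = q0


q0 -> q2 -> q2 -> q2 -> q0


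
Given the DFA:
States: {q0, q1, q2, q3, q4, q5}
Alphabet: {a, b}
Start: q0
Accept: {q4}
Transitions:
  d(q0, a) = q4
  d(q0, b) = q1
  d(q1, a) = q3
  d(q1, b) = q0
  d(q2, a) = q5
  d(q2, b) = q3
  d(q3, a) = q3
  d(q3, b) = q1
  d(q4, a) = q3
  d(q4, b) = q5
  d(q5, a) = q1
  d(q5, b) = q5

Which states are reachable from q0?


BFS from q0:
  layer 0: {q0}
  layer 1: {q1, q4}
  layer 2: {q3, q5}

{q0, q1, q3, q4, q5}


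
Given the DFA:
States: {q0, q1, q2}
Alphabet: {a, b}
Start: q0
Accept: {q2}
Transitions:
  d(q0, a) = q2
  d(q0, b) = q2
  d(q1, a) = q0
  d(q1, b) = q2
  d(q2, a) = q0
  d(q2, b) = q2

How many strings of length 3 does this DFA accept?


Enumerating all length-3 strings:
  "aaa" -> q2 [accept]
  "aab" -> q2 [accept]
  "aba" -> q0 [reject]
  "abb" -> q2 [accept]
  "baa" -> q2 [accept]
  "bab" -> q2 [accept]
  "bba" -> q0 [reject]
  "bbb" -> q2 [accept]

6 out of 8


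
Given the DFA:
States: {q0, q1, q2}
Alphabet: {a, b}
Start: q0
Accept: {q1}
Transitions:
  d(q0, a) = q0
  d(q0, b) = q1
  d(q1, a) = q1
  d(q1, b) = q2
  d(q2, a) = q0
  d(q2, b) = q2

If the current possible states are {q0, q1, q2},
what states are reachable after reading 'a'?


Apply transition on 'a' from each current state:
  d(q0, a) = q0
  d(q1, a) = q1
  d(q2, a) = q0

{q0, q1}


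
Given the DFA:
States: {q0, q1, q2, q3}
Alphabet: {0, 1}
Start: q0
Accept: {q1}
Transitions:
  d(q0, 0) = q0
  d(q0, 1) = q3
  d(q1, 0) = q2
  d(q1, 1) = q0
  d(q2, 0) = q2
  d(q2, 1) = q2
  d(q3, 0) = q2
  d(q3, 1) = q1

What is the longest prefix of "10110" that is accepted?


Run the DFA, marking each prefix where the state is accepting:
  "" -> q0 [reject]
  "1" -> q3 [reject]
  "10" -> q2 [reject]
  "101" -> q2 [reject]
  "1011" -> q2 [reject]
  "10110" -> q2 [reject]

No prefix is accepted


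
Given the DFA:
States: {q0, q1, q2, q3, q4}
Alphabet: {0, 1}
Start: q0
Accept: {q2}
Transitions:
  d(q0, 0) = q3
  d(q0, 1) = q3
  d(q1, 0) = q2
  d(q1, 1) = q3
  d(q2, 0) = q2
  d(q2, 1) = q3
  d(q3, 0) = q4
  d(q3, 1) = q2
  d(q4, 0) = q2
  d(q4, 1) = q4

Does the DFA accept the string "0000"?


Trace: q0 -> q3 -> q4 -> q2 -> q2
Final state: q2
Accept states: {q2}

Yes, accepted (final state q2 is an accept state)


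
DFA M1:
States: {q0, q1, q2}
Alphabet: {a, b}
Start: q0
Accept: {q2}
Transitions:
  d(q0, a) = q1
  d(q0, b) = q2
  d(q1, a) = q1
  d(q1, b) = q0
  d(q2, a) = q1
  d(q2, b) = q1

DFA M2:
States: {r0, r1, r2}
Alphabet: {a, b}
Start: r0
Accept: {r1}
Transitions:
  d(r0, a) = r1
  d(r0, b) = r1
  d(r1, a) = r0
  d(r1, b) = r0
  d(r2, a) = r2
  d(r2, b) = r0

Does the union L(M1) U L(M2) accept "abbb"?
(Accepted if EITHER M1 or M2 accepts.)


M1: final=q1 accepted=False
M2: final=r0 accepted=False

No, union rejects (neither accepts)


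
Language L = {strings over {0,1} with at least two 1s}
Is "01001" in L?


count('1') = 2

Yes, "01001" is in L


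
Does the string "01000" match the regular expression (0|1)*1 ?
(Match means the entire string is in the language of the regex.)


|string| = 5; first = '0'; last = '0'

No, "01000" does not match (0|1)*1


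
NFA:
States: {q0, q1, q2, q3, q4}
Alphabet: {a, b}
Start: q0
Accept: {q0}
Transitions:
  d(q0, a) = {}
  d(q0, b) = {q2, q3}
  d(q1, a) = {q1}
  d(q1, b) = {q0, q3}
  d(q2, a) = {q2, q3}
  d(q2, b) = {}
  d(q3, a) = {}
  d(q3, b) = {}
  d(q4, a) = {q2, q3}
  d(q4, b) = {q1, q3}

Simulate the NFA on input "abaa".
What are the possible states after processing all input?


Start: {q0}
  --a--> {}
  --b--> {}
  --a--> {}
  --a--> {}

{} (empty set, no valid transitions)


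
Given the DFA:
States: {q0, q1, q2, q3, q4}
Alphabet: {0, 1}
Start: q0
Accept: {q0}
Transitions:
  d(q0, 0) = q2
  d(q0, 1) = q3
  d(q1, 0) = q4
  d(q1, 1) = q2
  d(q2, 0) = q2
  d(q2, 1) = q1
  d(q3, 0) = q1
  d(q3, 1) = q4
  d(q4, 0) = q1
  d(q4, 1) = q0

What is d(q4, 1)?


Looking up transition d(q4, 1)

q0


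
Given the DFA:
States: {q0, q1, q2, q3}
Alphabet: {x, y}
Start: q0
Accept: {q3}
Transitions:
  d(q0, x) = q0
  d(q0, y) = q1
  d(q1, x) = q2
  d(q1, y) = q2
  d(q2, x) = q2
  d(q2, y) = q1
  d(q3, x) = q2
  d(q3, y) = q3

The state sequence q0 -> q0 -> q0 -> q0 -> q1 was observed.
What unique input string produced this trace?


Trace back each transition to find the symbol:
  q0 --[x]--> q0
  q0 --[x]--> q0
  q0 --[x]--> q0
  q0 --[y]--> q1

"xxxy"


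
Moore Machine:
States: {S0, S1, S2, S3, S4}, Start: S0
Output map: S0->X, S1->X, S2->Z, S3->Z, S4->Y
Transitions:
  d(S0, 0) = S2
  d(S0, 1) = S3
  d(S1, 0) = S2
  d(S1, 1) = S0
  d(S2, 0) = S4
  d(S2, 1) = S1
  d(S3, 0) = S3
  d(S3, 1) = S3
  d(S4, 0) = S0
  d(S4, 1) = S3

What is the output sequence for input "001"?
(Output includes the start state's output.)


Start: S0 (output X)
  --0--> S2 (output Z)
  --0--> S4 (output Y)
  --1--> S3 (output Z)

"XZYZ"


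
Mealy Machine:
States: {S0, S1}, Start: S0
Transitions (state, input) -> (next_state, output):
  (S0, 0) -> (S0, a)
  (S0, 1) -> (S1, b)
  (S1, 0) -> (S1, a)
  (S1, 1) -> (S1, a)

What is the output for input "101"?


Step-by-step:
  (S0, 1) -> (S1, b)
  (S1, 0) -> (S1, a)
  (S1, 1) -> (S1, a)

"baa"


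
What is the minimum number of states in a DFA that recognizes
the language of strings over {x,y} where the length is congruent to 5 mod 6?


States track (length) mod 6.
Need 6 states: one per remainder 0..5; accept = remainder 5.

6


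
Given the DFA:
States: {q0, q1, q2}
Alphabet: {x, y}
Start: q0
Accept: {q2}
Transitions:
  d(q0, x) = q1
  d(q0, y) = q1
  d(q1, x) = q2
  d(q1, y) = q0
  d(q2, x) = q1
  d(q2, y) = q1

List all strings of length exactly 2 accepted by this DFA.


All strings of length 2: 4 total
Accepted: 2

"xx", "yx"


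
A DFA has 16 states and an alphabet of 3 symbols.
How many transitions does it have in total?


Each state has exactly one transition per symbol.
16 * 3 = 48

48


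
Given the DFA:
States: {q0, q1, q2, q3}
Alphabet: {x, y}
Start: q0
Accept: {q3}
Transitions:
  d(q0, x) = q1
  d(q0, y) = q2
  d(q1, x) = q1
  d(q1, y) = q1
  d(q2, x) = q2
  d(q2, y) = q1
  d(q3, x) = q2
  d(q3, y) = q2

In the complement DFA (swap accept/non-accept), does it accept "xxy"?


Trace: q0 -> q1 -> q1 -> q1
Final: q1
Original accept: {q3}
Complement: q1 is not in original accept

Yes, complement accepts (original rejects)


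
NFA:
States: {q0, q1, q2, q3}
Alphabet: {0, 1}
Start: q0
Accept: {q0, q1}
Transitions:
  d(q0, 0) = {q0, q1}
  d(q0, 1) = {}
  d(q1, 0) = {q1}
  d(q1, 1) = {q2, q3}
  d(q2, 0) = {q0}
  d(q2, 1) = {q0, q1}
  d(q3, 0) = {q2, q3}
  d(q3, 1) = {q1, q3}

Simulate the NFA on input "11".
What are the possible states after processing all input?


Start: {q0}
  --1--> {}
  --1--> {}

{} (empty set, no valid transitions)


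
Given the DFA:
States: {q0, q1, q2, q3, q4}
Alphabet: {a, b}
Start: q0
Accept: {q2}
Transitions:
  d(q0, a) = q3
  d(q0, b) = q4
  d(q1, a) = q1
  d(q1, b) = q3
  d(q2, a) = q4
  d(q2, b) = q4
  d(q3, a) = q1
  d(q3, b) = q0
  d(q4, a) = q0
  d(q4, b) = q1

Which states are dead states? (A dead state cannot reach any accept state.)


Forward reachability from each state:
  q0 -> reaches {q0, q1, q3, q4}, no accept state (dead)
  q1 -> reaches {q0, q1, q3, q4}, no accept state (dead)
  q2 -> reaches accept state q2 (live)
  q3 -> reaches {q0, q1, q3, q4}, no accept state (dead)
  q4 -> reaches {q0, q1, q3, q4}, no accept state (dead)

{q0, q1, q3, q4}


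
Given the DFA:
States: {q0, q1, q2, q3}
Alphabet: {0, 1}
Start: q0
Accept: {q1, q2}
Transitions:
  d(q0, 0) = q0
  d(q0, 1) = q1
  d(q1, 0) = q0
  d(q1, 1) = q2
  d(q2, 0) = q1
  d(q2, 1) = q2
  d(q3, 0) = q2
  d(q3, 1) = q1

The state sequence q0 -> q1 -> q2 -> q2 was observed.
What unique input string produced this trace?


Trace back each transition to find the symbol:
  q0 --[1]--> q1
  q1 --[1]--> q2
  q2 --[1]--> q2

"111"


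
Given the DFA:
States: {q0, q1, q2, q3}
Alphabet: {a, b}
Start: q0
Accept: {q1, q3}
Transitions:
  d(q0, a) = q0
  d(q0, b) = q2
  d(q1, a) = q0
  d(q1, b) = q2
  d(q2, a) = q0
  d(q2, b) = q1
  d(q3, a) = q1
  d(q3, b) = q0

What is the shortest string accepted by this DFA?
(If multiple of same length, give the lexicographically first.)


BFS by string length (lex-first path to each state shown):
  len 0: q0<-""
  len 1: q0<-"a", q2<-"b"
  len 2: q0<-"aa", q1<-"bb", q2<-"ab"
Found accept state at length 2.

"bb"


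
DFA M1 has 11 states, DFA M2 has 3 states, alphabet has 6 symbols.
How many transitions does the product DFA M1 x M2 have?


Product DFA has 11 * 3 = 33 states.
Each has 6 transitions: 33 * 6 = 198

198


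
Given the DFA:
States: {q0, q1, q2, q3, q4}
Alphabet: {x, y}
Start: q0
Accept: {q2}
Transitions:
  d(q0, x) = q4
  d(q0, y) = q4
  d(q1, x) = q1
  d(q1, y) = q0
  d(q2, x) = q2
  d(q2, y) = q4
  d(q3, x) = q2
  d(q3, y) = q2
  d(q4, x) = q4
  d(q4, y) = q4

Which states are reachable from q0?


BFS from q0:
  layer 0: {q0}
  layer 1: {q4}

{q0, q4}


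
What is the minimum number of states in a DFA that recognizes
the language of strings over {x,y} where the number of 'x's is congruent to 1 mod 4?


States track (count of 'x') mod 4.
Need 4 states: one per remainder 0..3; accept = remainder 1.

4


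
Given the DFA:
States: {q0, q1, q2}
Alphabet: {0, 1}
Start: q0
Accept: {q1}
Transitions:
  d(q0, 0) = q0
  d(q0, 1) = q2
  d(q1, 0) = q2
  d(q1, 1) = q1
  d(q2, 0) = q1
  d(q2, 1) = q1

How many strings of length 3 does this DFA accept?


Enumerating all length-3 strings:
  "000" -> q0 [reject]
  "001" -> q2 [reject]
  "010" -> q1 [accept]
  "011" -> q1 [accept]
  "100" -> q2 [reject]
  "101" -> q1 [accept]
  "110" -> q2 [reject]
  "111" -> q1 [accept]

4 out of 8


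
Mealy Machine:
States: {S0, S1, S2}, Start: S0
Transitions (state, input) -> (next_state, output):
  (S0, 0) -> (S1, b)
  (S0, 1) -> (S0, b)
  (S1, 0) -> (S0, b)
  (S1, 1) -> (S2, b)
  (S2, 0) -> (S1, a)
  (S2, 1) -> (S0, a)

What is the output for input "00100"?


Step-by-step:
  (S0, 0) -> (S1, b)
  (S1, 0) -> (S0, b)
  (S0, 1) -> (S0, b)
  (S0, 0) -> (S1, b)
  (S1, 0) -> (S0, b)

"bbbbb"


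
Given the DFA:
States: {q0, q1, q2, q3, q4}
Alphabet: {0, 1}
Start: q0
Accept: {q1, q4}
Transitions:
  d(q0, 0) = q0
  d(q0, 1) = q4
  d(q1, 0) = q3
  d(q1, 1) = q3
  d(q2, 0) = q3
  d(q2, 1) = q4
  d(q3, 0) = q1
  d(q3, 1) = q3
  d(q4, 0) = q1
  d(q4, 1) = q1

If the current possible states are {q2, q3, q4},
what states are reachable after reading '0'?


Apply transition on '0' from each current state:
  d(q2, 0) = q3
  d(q3, 0) = q1
  d(q4, 0) = q1

{q1, q3}


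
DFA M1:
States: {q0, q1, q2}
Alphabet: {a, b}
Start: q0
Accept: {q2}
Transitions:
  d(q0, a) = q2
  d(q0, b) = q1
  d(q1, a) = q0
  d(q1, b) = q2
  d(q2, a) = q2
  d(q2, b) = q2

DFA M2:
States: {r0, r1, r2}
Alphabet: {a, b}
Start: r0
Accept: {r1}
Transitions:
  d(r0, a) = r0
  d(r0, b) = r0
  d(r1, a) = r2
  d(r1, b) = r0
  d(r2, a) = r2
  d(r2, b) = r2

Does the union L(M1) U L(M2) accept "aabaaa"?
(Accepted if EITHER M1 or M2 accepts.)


M1: final=q2 accepted=True
M2: final=r0 accepted=False

Yes, union accepts


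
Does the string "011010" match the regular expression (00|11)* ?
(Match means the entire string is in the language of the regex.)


|string| = 6; first = '0'; last = '0'

No, "011010" does not match (00|11)*


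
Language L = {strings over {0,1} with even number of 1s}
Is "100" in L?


count('1') = 1; 1 mod 2 = 1

No, "100" is not in L


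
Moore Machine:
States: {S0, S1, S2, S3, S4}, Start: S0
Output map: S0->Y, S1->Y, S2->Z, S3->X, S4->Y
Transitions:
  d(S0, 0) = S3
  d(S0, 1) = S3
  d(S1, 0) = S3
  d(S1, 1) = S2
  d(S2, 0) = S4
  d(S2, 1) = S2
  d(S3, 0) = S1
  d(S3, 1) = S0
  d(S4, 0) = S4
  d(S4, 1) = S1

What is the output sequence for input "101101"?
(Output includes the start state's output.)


Start: S0 (output Y)
  --1--> S3 (output X)
  --0--> S1 (output Y)
  --1--> S2 (output Z)
  --1--> S2 (output Z)
  --0--> S4 (output Y)
  --1--> S1 (output Y)

"YXYZZYY"


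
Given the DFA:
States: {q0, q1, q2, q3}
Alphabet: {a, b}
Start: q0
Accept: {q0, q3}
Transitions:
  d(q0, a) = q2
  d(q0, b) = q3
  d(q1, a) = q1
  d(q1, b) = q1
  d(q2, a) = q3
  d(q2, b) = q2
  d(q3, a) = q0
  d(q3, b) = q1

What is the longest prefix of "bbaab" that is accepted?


Run the DFA, marking each prefix where the state is accepting:
  "" -> q0 [accept]
  "b" -> q3 [accept]
  "bb" -> q1 [reject]
  "bba" -> q1 [reject]
  "bbaa" -> q1 [reject]
  "bbaab" -> q1 [reject]

"b"


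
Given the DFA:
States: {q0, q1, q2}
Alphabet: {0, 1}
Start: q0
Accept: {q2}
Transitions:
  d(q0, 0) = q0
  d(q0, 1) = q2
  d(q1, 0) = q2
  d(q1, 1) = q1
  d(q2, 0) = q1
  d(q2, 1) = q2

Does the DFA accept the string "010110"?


Trace: q0 -> q0 -> q2 -> q1 -> q1 -> q1 -> q2
Final state: q2
Accept states: {q2}

Yes, accepted (final state q2 is an accept state)


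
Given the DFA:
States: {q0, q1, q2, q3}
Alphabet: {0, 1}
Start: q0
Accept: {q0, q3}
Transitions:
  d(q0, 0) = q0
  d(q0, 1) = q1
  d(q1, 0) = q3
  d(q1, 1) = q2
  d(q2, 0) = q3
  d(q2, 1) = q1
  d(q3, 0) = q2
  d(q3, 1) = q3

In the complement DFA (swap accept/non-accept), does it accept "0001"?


Trace: q0 -> q0 -> q0 -> q0 -> q1
Final: q1
Original accept: {q0, q3}
Complement: q1 is not in original accept

Yes, complement accepts (original rejects)


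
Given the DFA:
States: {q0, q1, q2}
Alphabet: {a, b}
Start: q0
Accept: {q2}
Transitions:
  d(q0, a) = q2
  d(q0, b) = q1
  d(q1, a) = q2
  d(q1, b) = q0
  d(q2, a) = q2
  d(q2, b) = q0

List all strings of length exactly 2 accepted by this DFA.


All strings of length 2: 4 total
Accepted: 2

"aa", "ba"


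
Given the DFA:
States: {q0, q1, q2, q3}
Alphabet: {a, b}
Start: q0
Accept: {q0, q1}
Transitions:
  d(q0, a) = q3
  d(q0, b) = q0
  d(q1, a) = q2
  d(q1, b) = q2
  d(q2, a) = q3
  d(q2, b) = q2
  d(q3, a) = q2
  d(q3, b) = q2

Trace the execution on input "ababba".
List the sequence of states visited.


Input: ababba
d(q0, a) = q3
d(q3, b) = q2
d(q2, a) = q3
d(q3, b) = q2
d(q2, b) = q2
d(q2, a) = q3


q0 -> q3 -> q2 -> q3 -> q2 -> q2 -> q3


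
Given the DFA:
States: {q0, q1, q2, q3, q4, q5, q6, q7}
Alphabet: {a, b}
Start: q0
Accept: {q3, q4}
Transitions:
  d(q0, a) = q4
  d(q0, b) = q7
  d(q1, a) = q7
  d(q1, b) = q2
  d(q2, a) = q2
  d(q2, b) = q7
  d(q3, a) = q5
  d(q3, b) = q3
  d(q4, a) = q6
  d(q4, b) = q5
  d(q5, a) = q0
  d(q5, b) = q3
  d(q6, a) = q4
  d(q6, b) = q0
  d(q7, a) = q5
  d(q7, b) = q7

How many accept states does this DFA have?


Accept states listed: {q3, q4}
Counting: q3(1) q4(2)

2


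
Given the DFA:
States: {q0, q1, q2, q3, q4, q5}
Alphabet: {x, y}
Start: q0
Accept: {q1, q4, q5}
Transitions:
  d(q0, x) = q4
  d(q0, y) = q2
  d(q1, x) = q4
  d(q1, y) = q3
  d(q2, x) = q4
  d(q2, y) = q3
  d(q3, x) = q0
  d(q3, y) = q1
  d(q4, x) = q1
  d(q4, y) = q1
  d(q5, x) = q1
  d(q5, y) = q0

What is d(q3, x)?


Looking up transition d(q3, x)

q0


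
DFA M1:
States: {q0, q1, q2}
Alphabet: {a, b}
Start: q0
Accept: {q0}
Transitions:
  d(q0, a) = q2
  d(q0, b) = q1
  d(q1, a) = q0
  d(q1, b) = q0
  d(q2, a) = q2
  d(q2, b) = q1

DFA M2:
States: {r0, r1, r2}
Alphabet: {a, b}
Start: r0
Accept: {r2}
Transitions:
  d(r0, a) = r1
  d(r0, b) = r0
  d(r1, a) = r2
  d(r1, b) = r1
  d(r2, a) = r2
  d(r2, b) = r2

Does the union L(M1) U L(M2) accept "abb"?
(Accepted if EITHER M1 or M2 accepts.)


M1: final=q0 accepted=True
M2: final=r1 accepted=False

Yes, union accepts


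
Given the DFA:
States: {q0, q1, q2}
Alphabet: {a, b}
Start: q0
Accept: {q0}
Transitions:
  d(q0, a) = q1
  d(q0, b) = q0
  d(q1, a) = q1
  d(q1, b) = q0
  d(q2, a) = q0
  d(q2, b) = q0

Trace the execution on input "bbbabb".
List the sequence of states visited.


Input: bbbabb
d(q0, b) = q0
d(q0, b) = q0
d(q0, b) = q0
d(q0, a) = q1
d(q1, b) = q0
d(q0, b) = q0


q0 -> q0 -> q0 -> q0 -> q1 -> q0 -> q0


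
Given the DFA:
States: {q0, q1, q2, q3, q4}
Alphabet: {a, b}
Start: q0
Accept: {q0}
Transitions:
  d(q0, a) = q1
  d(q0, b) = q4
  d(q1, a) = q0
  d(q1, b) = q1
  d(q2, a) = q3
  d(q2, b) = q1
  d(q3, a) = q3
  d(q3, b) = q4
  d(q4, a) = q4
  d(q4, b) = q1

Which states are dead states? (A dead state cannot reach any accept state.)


Forward reachability from each state:
  q0 -> reaches accept state q0 (live)
  q1 -> reaches accept state q0 (live)
  q2 -> reaches accept state q0 (live)
  q3 -> reaches accept state q0 (live)
  q4 -> reaches accept state q0 (live)

None (all states can reach an accept state)


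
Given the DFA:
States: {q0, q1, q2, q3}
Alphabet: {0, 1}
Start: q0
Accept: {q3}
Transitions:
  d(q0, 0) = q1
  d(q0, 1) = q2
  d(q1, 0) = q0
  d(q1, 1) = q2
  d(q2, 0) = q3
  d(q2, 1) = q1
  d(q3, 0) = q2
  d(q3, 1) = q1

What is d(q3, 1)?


Looking up transition d(q3, 1)

q1


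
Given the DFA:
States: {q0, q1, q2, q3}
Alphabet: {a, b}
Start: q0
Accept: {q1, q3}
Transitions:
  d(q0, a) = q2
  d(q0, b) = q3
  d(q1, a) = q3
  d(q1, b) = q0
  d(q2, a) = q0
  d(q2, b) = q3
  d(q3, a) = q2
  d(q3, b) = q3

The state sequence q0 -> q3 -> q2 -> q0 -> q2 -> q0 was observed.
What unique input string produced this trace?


Trace back each transition to find the symbol:
  q0 --[b]--> q3
  q3 --[a]--> q2
  q2 --[a]--> q0
  q0 --[a]--> q2
  q2 --[a]--> q0

"baaaa"


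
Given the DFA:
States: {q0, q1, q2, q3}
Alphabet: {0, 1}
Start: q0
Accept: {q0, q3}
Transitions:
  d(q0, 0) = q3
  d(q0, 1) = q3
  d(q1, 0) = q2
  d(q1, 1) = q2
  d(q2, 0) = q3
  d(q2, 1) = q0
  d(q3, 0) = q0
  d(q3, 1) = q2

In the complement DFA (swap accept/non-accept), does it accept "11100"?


Trace: q0 -> q3 -> q2 -> q0 -> q3 -> q0
Final: q0
Original accept: {q0, q3}
Complement: q0 is in original accept

No, complement rejects (original accepts)


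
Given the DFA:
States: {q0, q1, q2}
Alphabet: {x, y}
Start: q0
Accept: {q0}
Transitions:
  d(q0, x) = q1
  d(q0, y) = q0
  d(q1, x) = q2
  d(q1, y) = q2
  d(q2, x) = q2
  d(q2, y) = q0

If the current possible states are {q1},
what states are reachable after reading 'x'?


Apply transition on 'x' from each current state:
  d(q1, x) = q2

{q2}


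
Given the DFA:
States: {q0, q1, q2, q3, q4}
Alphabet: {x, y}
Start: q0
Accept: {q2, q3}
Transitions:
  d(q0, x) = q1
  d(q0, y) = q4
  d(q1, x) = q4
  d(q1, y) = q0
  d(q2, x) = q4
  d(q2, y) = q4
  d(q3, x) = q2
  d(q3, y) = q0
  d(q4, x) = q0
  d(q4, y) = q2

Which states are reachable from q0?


BFS from q0:
  layer 0: {q0}
  layer 1: {q1, q4}
  layer 2: {q2}

{q0, q1, q2, q4}


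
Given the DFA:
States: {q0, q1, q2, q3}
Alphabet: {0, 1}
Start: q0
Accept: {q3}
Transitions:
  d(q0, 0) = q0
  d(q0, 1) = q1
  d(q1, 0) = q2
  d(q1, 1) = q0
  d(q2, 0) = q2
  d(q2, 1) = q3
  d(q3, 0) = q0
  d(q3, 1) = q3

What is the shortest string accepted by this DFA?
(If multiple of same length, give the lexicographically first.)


BFS by string length (lex-first path to each state shown):
  len 0: q0<-""
  len 1: q0<-"0", q1<-"1"
  len 2: q0<-"00", q1<-"01", q2<-"10"
  len 3: q0<-"000", q1<-"001", q2<-"010", q3<-"101"
Found accept state at length 3.

"101"


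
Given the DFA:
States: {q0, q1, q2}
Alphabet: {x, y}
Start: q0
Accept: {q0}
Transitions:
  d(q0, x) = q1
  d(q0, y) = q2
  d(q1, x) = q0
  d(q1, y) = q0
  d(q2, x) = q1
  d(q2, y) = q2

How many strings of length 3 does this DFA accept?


Enumerating all length-3 strings:
  "xxx" -> q1 [reject]
  "xxy" -> q2 [reject]
  "xyx" -> q1 [reject]
  "xyy" -> q2 [reject]
  "yxx" -> q0 [accept]
  "yxy" -> q0 [accept]
  "yyx" -> q1 [reject]
  "yyy" -> q2 [reject]

2 out of 8


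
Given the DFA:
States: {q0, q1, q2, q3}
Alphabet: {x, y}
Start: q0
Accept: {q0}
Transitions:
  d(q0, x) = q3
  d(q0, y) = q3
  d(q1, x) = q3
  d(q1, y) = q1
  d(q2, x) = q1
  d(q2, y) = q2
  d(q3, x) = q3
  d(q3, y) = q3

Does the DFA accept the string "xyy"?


Trace: q0 -> q3 -> q3 -> q3
Final state: q3
Accept states: {q0}

No, rejected (final state q3 is not an accept state)


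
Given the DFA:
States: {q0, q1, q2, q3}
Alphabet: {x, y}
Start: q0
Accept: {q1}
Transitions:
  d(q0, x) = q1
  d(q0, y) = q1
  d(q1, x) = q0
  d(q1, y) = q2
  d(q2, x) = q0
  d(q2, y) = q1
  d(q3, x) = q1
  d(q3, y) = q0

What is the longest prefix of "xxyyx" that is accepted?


Run the DFA, marking each prefix where the state is accepting:
  "" -> q0 [reject]
  "x" -> q1 [accept]
  "xx" -> q0 [reject]
  "xxy" -> q1 [accept]
  "xxyy" -> q2 [reject]
  "xxyyx" -> q0 [reject]

"xxy"


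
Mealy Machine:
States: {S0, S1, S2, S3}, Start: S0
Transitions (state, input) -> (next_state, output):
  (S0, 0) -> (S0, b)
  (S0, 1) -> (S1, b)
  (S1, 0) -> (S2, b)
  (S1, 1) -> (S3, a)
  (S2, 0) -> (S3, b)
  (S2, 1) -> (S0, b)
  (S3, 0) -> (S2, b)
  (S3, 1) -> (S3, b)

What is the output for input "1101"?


Step-by-step:
  (S0, 1) -> (S1, b)
  (S1, 1) -> (S3, a)
  (S3, 0) -> (S2, b)
  (S2, 1) -> (S0, b)

"babb"


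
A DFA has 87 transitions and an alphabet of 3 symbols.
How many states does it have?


Each state has exactly one transition per symbol.
states = transitions / |alphabet| = 87 / 3 = 29

29


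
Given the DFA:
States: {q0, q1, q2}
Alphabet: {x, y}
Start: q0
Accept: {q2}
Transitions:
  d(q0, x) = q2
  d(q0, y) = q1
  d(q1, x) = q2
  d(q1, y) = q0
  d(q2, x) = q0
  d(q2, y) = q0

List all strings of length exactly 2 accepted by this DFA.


All strings of length 2: 4 total
Accepted: 1

"yx"


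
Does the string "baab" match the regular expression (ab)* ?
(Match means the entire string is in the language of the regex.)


|string| = 4; first = 'b'; last = 'b'

No, "baab" does not match (ab)*


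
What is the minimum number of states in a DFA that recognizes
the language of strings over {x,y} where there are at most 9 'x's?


States: count = 0, 1, ..., 9 (all accepting; 10 states), plus a dead state for count > 9.
Total: 10 + 1 = 11.

11


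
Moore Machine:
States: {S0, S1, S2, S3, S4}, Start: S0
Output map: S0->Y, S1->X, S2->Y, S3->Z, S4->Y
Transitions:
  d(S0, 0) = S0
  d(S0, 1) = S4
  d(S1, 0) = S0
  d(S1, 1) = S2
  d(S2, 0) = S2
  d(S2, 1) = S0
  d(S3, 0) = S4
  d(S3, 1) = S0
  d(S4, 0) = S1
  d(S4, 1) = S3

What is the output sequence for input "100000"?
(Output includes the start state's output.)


Start: S0 (output Y)
  --1--> S4 (output Y)
  --0--> S1 (output X)
  --0--> S0 (output Y)
  --0--> S0 (output Y)
  --0--> S0 (output Y)
  --0--> S0 (output Y)

"YYXYYYY"


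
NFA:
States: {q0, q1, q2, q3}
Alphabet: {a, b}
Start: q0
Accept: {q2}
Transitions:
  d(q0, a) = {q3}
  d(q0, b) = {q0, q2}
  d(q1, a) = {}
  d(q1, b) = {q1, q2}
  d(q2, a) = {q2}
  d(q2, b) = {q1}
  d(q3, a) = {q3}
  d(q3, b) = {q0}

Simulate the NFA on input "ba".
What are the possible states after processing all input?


Start: {q0}
  --b--> {q0, q2}
  --a--> {q2, q3}

{q2, q3}


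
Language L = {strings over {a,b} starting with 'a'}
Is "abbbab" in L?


first symbol = 'a'

Yes, "abbbab" is in L


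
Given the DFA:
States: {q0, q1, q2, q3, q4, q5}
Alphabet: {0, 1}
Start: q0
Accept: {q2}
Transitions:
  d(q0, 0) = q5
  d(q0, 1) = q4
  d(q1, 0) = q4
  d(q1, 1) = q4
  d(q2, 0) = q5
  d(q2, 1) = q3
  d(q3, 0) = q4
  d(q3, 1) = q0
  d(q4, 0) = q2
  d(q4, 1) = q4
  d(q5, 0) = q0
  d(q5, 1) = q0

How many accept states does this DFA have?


Accept states listed: {q2}
Counting: q2(1)

1


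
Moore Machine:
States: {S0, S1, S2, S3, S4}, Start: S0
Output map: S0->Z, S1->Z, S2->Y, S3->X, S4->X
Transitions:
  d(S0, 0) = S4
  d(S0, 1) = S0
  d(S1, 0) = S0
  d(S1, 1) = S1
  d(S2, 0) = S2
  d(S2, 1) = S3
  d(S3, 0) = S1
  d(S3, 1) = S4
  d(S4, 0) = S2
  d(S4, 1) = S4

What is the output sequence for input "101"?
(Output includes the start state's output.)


Start: S0 (output Z)
  --1--> S0 (output Z)
  --0--> S4 (output X)
  --1--> S4 (output X)

"ZZXX"


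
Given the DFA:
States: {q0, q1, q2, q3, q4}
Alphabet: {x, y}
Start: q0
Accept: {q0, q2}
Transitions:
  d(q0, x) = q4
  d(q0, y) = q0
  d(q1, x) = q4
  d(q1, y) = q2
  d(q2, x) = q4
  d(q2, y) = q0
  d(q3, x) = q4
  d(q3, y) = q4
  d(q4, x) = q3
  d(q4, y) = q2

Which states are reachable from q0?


BFS from q0:
  layer 0: {q0}
  layer 1: {q4}
  layer 2: {q2, q3}

{q0, q2, q3, q4}


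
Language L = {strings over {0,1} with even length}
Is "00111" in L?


length = 5; 5 mod 2 = 1

No, "00111" is not in L


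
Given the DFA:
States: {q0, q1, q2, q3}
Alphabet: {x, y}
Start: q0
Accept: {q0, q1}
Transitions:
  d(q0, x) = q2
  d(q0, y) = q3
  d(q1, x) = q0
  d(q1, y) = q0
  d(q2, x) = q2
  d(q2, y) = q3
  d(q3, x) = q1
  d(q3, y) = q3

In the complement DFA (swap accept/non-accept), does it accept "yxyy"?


Trace: q0 -> q3 -> q1 -> q0 -> q3
Final: q3
Original accept: {q0, q1}
Complement: q3 is not in original accept

Yes, complement accepts (original rejects)


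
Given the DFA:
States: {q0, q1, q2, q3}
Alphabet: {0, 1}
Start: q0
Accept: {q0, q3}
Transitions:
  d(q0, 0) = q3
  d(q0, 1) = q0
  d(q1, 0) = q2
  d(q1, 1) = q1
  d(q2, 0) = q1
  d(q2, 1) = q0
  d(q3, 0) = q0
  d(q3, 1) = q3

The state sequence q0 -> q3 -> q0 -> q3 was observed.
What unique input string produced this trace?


Trace back each transition to find the symbol:
  q0 --[0]--> q3
  q3 --[0]--> q0
  q0 --[0]--> q3

"000"


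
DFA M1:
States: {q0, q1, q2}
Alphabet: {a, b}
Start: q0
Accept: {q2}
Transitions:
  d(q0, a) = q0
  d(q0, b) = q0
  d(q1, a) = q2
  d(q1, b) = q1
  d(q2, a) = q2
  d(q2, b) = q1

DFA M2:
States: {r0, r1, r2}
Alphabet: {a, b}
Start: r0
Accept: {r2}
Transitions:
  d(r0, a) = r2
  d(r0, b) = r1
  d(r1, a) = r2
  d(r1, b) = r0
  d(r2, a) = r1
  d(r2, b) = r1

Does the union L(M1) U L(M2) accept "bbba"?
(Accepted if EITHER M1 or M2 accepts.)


M1: final=q0 accepted=False
M2: final=r2 accepted=True

Yes, union accepts


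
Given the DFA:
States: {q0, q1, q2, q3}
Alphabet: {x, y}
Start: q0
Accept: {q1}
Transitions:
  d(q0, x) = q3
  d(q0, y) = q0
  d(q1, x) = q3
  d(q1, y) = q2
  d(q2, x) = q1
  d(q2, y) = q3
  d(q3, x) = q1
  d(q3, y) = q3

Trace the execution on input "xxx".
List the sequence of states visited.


Input: xxx
d(q0, x) = q3
d(q3, x) = q1
d(q1, x) = q3


q0 -> q3 -> q1 -> q3


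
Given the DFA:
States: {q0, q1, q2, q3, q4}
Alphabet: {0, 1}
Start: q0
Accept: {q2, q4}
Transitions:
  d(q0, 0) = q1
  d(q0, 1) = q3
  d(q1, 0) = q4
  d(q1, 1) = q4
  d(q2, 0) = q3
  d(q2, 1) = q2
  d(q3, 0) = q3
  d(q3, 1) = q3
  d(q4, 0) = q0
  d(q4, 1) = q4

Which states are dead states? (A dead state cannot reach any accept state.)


Forward reachability from each state:
  q0 -> reaches accept state q4 (live)
  q1 -> reaches accept state q4 (live)
  q2 -> reaches accept state q2 (live)
  q3 -> reaches {q3}, no accept state (dead)
  q4 -> reaches accept state q4 (live)

{q3}


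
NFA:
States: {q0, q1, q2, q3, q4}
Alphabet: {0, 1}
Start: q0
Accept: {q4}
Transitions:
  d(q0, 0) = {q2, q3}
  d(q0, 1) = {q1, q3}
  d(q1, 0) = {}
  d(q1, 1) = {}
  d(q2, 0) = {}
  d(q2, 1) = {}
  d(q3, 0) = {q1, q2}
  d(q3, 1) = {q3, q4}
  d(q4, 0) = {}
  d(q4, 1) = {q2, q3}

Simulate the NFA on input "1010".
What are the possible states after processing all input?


Start: {q0}
  --1--> {q1, q3}
  --0--> {q1, q2}
  --1--> {}
  --0--> {}

{} (empty set, no valid transitions)


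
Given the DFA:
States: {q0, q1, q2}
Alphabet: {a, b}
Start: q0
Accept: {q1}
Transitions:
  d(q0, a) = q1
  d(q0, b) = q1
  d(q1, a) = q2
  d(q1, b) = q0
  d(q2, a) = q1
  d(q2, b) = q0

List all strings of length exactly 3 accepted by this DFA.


All strings of length 3: 8 total
Accepted: 6

"aaa", "aba", "abb", "baa", "bba", "bbb"


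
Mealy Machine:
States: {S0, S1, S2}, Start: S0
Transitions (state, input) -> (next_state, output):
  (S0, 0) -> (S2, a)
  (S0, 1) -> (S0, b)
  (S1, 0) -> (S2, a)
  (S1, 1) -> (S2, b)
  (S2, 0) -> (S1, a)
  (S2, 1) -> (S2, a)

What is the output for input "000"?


Step-by-step:
  (S0, 0) -> (S2, a)
  (S2, 0) -> (S1, a)
  (S1, 0) -> (S2, a)

"aaa"


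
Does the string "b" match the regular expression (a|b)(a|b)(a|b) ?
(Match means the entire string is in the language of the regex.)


|string| = 1; first = 'b'; last = 'b'

No, "b" does not match (a|b)(a|b)(a|b)


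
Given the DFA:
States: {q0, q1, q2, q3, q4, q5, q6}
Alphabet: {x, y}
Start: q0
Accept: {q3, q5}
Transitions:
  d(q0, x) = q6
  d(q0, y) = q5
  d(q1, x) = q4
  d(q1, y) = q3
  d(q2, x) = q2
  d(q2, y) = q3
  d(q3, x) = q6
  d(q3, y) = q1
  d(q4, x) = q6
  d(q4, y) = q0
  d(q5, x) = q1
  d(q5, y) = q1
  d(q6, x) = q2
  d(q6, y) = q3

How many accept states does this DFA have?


Accept states listed: {q3, q5}
Counting: q3(1) q5(2)

2


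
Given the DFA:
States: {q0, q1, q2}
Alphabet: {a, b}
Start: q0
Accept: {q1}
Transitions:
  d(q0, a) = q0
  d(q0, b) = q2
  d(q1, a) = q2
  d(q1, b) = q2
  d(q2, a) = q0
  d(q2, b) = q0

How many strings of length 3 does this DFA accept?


Enumerating all length-3 strings:
  "aaa" -> q0 [reject]
  "aab" -> q2 [reject]
  "aba" -> q0 [reject]
  "abb" -> q0 [reject]
  "baa" -> q0 [reject]
  "bab" -> q2 [reject]
  "bba" -> q0 [reject]
  "bbb" -> q2 [reject]

0 out of 8


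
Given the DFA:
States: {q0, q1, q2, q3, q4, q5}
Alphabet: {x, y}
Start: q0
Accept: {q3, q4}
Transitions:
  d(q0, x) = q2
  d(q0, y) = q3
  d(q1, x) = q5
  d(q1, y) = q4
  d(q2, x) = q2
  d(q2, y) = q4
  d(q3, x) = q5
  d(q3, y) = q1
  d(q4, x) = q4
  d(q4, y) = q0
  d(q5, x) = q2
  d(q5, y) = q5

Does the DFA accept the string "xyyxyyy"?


Trace: q0 -> q2 -> q4 -> q0 -> q2 -> q4 -> q0 -> q3
Final state: q3
Accept states: {q3, q4}

Yes, accepted (final state q3 is an accept state)


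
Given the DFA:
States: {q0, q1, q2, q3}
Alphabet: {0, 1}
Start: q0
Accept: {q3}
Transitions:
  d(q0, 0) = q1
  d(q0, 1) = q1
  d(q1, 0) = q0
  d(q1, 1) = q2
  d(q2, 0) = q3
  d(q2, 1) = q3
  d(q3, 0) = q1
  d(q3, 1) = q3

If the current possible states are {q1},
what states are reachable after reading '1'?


Apply transition on '1' from each current state:
  d(q1, 1) = q2

{q2}


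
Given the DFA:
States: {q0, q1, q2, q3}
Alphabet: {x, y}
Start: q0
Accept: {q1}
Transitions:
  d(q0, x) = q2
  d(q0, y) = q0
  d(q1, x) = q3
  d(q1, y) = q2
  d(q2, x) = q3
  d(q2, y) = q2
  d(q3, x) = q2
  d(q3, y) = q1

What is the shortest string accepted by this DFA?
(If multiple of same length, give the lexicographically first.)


BFS by string length (lex-first path to each state shown):
  len 0: q0<-""
  len 1: q0<-"y", q2<-"x"
  len 2: q0<-"yy", q2<-"xy", q3<-"xx"
  len 3: q0<-"yyy", q1<-"xxy", q2<-"xxx", q3<-"xyx"
Found accept state at length 3.

"xxy"


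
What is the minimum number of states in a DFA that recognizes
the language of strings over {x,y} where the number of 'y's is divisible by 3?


States track (count of 'y') mod 3.
Need 3 states: one per remainder 0..2; accept = remainder 0.

3


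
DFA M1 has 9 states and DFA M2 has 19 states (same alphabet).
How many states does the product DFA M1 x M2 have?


Product construction pairs every M1 state with every M2 state.
9 * 19 = 171

171


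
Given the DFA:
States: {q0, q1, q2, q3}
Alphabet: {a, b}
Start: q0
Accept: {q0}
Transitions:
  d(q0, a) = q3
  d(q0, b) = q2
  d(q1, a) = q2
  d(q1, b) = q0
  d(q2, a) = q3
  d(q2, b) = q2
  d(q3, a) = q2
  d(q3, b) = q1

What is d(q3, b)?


Looking up transition d(q3, b)

q1


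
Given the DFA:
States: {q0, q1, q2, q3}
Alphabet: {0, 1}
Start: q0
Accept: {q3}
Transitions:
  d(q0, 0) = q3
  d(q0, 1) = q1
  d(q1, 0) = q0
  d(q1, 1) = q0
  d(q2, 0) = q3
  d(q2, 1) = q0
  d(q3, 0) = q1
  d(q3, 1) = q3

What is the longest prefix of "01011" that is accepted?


Run the DFA, marking each prefix where the state is accepting:
  "" -> q0 [reject]
  "0" -> q3 [accept]
  "01" -> q3 [accept]
  "010" -> q1 [reject]
  "0101" -> q0 [reject]
  "01011" -> q1 [reject]

"01"


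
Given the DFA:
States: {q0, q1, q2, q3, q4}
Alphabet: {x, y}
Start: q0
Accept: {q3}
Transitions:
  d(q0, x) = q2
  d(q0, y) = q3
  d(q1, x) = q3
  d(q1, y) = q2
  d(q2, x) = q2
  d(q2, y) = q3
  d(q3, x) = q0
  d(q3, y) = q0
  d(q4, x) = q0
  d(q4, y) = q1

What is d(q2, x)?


Looking up transition d(q2, x)

q2


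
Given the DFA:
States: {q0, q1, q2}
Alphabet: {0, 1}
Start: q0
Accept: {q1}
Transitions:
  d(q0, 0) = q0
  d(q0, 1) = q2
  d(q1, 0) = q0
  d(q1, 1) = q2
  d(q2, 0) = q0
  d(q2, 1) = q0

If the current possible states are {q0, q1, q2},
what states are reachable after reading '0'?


Apply transition on '0' from each current state:
  d(q0, 0) = q0
  d(q1, 0) = q0
  d(q2, 0) = q0

{q0}


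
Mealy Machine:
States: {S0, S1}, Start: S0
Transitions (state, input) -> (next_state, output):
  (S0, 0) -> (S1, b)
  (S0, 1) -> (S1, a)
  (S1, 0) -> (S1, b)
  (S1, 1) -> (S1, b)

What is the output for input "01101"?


Step-by-step:
  (S0, 0) -> (S1, b)
  (S1, 1) -> (S1, b)
  (S1, 1) -> (S1, b)
  (S1, 0) -> (S1, b)
  (S1, 1) -> (S1, b)

"bbbbb"


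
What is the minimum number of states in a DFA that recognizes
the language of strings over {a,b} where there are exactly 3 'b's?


States: count = 0, 1, ..., 3 (that's 4 states), plus a dead state for count > 3.
Total: 4 + 1 = 5. Accept = count-3 state.

5


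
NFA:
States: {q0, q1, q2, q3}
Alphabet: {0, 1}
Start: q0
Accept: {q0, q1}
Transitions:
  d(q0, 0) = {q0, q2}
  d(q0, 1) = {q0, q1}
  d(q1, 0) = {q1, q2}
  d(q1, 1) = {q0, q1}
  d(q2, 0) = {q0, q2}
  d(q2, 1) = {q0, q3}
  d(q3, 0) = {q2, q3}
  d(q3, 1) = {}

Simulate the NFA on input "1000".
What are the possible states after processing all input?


Start: {q0}
  --1--> {q0, q1}
  --0--> {q0, q1, q2}
  --0--> {q0, q1, q2}
  --0--> {q0, q1, q2}

{q0, q1, q2}


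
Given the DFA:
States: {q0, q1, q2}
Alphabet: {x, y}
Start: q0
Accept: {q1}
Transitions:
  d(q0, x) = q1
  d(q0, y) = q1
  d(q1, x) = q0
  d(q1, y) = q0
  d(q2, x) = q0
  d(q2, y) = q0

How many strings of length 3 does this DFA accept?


Enumerating all length-3 strings:
  "xxx" -> q1 [accept]
  "xxy" -> q1 [accept]
  "xyx" -> q1 [accept]
  "xyy" -> q1 [accept]
  "yxx" -> q1 [accept]
  "yxy" -> q1 [accept]
  "yyx" -> q1 [accept]
  "yyy" -> q1 [accept]

8 out of 8


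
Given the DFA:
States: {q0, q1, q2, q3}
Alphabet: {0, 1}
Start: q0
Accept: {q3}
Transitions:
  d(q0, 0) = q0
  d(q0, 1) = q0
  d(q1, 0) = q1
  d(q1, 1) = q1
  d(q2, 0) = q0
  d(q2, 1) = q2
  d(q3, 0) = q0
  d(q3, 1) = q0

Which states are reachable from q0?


BFS from q0:
  layer 0: {q0}

{q0}


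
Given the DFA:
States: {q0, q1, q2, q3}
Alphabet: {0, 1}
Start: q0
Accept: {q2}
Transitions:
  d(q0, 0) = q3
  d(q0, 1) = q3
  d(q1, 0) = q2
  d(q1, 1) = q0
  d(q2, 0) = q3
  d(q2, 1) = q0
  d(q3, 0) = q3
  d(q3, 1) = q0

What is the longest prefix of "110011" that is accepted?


Run the DFA, marking each prefix where the state is accepting:
  "" -> q0 [reject]
  "1" -> q3 [reject]
  "11" -> q0 [reject]
  "110" -> q3 [reject]
  "1100" -> q3 [reject]
  "11001" -> q0 [reject]
  "110011" -> q3 [reject]

No prefix is accepted


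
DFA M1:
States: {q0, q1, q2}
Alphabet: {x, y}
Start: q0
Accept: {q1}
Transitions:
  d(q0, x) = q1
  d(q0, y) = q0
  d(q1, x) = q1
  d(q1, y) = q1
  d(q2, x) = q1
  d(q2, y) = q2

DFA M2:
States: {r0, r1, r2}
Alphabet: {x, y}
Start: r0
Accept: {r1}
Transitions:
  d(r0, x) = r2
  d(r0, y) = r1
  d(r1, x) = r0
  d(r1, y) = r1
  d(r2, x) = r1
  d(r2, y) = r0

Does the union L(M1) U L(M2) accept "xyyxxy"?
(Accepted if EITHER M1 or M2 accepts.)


M1: final=q1 accepted=True
M2: final=r0 accepted=False

Yes, union accepts


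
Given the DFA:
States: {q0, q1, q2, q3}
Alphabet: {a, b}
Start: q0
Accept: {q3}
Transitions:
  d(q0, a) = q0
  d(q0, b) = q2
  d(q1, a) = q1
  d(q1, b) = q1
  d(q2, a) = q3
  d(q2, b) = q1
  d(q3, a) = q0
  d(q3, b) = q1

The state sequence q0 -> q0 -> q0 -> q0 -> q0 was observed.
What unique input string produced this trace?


Trace back each transition to find the symbol:
  q0 --[a]--> q0
  q0 --[a]--> q0
  q0 --[a]--> q0
  q0 --[a]--> q0

"aaaa"


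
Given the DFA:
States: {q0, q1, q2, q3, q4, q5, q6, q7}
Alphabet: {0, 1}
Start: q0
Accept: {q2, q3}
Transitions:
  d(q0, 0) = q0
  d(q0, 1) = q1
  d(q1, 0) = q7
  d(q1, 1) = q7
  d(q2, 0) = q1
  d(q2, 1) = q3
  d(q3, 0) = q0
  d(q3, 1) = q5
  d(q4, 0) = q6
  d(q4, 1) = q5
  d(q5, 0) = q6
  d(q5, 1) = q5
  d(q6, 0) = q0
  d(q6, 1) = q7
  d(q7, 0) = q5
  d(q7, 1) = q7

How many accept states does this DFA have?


Accept states listed: {q2, q3}
Counting: q2(1) q3(2)

2


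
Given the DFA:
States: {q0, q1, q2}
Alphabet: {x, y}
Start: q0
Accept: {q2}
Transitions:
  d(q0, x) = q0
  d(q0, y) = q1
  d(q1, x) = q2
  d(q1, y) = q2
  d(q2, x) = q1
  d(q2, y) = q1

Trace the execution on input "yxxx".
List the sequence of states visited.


Input: yxxx
d(q0, y) = q1
d(q1, x) = q2
d(q2, x) = q1
d(q1, x) = q2


q0 -> q1 -> q2 -> q1 -> q2


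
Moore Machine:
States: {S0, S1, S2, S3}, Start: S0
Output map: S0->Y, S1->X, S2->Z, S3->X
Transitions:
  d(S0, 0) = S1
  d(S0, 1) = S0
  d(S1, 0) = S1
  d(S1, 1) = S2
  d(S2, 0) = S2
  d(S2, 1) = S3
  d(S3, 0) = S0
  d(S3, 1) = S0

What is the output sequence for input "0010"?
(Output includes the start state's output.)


Start: S0 (output Y)
  --0--> S1 (output X)
  --0--> S1 (output X)
  --1--> S2 (output Z)
  --0--> S2 (output Z)

"YXXZZ"


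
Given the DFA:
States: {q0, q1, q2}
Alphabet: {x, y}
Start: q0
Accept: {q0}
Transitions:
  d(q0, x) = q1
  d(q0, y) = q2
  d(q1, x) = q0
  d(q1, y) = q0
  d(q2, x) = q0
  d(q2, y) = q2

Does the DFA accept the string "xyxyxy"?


Trace: q0 -> q1 -> q0 -> q1 -> q0 -> q1 -> q0
Final state: q0
Accept states: {q0}

Yes, accepted (final state q0 is an accept state)


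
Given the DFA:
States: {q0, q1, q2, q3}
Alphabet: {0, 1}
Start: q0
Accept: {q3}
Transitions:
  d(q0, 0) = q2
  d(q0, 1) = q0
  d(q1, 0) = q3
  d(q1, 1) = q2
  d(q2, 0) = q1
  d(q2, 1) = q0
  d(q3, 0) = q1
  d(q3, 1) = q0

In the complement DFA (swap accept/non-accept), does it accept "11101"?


Trace: q0 -> q0 -> q0 -> q0 -> q2 -> q0
Final: q0
Original accept: {q3}
Complement: q0 is not in original accept

Yes, complement accepts (original rejects)


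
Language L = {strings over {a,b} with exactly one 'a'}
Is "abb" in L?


count('a') = 1

Yes, "abb" is in L


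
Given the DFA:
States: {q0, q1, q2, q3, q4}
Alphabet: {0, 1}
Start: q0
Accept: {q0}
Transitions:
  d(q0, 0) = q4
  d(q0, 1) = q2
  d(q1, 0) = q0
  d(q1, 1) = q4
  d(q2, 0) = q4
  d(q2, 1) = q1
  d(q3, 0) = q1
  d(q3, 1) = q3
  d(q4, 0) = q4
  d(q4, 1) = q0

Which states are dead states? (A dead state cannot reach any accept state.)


Forward reachability from each state:
  q0 -> reaches accept state q0 (live)
  q1 -> reaches accept state q0 (live)
  q2 -> reaches accept state q0 (live)
  q3 -> reaches accept state q0 (live)
  q4 -> reaches accept state q0 (live)

None (all states can reach an accept state)


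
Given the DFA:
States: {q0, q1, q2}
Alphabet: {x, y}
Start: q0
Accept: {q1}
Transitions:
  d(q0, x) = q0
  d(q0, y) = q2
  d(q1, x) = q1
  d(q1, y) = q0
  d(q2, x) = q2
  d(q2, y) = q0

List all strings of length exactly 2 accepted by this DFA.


All strings of length 2: 4 total
Accepted: 0

None


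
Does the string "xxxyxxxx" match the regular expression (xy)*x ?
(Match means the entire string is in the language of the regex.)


|string| = 8; first = 'x'; last = 'x'

No, "xxxyxxxx" does not match (xy)*x


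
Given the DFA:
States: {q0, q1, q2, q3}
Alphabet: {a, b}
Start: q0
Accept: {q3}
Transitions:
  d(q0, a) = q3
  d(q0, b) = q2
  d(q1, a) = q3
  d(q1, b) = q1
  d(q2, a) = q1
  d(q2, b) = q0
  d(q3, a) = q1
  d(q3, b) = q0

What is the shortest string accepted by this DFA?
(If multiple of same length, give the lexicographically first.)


BFS by string length (lex-first path to each state shown):
  len 0: q0<-""
  len 1: q2<-"b", q3<-"a"
Found accept state at length 1.

"a"
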